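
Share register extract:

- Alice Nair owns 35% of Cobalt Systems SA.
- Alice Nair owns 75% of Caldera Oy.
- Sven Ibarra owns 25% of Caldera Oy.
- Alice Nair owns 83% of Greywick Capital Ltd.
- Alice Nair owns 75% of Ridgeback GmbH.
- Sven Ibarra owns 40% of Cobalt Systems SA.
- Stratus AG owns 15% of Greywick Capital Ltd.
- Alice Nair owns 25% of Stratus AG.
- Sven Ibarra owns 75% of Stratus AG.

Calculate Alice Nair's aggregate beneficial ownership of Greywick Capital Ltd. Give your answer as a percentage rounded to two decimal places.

Alice reaches Greywick along 2 paths.
Via Stratus: 25% × 15% = 3.75%.
Direct stake: 83% = 83%.
Total: 3.75% + 83% = 86.75%.

86.75%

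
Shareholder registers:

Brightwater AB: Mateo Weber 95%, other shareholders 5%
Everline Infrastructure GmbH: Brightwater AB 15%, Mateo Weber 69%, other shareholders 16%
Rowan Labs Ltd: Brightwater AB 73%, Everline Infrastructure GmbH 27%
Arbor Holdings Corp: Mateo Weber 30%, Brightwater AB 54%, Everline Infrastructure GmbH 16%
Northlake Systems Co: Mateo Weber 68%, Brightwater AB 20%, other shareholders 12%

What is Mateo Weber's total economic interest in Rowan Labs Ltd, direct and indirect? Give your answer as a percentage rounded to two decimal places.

91.83%

Mateo reaches Rowan along 3 paths.
Via Brightwater: 95% × 73% = 69.35%.
Via Brightwater → Everline: 95% × 15% × 27% = 3.8475%.
Via Everline: 69% × 27% = 18.63%.
Total: 69.35% + 3.8475% + 18.63% = 91.8275%.
Rounded: 91.83%.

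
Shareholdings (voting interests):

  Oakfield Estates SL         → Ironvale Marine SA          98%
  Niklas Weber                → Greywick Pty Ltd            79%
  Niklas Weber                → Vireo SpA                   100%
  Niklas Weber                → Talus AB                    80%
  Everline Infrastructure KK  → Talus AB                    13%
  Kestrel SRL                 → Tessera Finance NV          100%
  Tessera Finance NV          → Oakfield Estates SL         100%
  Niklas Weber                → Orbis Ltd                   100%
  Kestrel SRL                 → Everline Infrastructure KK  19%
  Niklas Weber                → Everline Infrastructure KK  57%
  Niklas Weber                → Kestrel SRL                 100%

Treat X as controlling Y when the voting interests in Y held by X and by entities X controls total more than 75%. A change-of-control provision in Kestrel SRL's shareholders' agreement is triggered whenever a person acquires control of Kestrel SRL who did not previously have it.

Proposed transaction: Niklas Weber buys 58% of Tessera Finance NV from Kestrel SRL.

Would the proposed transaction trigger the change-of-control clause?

The purchase adds only to Niklas's holdings (Kestrel's stake shrinks), so Niklas is the only person who could newly come to control Kestrel.
Niklas holds 100% of Kestrel, so Niklas controls Kestrel.
So Niklas already controls Kestrel before the transaction.
After the purchase, Niklas holds 58% of Tessera directly, and Kestrel's stake falls to 42%.
Niklas controlled Kestrel already, so this is not a new person acquiring control; every other person's position is unchanged or reduced.
No new person acquires control, so the clause is not triggered.

No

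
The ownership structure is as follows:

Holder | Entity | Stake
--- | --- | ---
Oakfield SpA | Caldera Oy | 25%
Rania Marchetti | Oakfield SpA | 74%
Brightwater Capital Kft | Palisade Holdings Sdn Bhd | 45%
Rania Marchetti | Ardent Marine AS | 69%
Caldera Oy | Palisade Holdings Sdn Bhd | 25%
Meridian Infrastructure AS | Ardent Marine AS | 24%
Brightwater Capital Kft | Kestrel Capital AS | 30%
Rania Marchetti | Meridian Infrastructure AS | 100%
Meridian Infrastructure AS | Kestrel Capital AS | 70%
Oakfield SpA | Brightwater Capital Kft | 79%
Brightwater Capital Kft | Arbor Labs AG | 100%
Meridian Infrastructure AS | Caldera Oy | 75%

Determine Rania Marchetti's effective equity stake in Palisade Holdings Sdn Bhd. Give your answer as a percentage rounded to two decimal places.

Rania reaches Palisade along 3 paths.
Via Oakfield → Caldera: 74% × 25% × 25% = 4.625%.
Via Meridian → Caldera: 100% × 75% × 25% = 18.75%.
Via Oakfield → Brightwater: 74% × 79% × 45% = 26.307%.
Total: 4.625% + 18.75% + 26.307% = 49.682%.
Rounded: 49.68%.

49.68%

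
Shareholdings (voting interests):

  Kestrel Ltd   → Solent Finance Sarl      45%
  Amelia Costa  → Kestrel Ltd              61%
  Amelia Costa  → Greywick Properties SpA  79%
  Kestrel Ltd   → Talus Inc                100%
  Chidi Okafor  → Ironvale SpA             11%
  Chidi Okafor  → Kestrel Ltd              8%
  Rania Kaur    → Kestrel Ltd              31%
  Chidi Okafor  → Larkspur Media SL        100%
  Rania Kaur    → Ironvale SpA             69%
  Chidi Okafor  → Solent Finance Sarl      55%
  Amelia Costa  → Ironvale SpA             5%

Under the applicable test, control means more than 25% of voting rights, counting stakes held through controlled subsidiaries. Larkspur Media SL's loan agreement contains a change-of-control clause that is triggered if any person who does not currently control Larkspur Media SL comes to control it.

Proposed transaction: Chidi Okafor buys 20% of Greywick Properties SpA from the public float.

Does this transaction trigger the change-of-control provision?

The purchase changes only Chidi's holdings, so Chidi is the only person who could newly come to control Larkspur.
Chidi holds 100% of Larkspur, so Chidi controls Larkspur.
So Chidi already controls Larkspur before the transaction.
After the purchase, Chidi holds 20% of Greywick directly.
Chidi controlled Larkspur already, so this is not a new person acquiring control; every other person's position is unchanged or reduced.
No new person acquires control, so the clause is not triggered.

No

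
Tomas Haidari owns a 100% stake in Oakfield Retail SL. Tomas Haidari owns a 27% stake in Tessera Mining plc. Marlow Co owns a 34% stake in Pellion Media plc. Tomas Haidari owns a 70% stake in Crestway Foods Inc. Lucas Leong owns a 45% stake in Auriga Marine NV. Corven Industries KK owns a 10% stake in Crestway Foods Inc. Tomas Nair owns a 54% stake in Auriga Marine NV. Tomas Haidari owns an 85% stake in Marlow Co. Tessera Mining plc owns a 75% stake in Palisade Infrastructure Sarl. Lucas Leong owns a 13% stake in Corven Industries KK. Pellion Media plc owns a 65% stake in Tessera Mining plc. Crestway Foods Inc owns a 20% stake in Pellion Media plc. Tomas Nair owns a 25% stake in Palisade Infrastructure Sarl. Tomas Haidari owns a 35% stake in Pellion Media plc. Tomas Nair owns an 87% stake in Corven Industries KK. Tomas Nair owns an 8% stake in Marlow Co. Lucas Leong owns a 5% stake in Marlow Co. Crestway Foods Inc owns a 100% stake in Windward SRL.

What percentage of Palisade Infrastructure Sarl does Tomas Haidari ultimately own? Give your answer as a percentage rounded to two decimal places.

58.23%

Tomas Haidari reaches Palisade along 4 paths.
Via Tessera: 27% × 75% = 20.25%.
Via Crestway → Pellion → Tessera: 70% × 20% × 65% × 75% = 6.825%.
Via Pellion → Tessera: 35% × 65% × 75% = 17.0625%.
Via Marlow → Pellion → Tessera: 85% × 34% × 65% × 75% = 14.08875%.
Total: 20.25% + 6.825% + 17.0625% + 14.08875% = 58.22625%.
Rounded: 58.23%.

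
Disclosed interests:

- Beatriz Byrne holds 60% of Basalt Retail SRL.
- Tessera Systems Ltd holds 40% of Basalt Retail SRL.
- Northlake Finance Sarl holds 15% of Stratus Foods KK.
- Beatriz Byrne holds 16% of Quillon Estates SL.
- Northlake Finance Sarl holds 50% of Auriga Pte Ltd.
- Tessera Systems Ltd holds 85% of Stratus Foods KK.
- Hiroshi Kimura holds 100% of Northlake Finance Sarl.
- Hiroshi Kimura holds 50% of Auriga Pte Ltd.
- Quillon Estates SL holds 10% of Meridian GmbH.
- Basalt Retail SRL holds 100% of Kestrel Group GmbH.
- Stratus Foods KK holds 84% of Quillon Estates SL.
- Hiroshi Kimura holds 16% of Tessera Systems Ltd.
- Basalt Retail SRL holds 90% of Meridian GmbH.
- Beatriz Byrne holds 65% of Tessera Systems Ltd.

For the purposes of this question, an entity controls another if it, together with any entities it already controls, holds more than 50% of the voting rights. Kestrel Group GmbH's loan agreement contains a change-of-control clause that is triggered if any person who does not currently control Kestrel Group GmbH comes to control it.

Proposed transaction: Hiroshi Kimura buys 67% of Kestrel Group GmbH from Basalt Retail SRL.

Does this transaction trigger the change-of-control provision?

The purchase adds only to Hiroshi's holdings (Basalt's stake shrinks), so Hiroshi is the only person who could newly come to control Kestrel.
Hiroshi holds 100% of Northlake, so Hiroshi controls Northlake.
Northlake and Hiroshi together hold 50% + 50% = 100% of Auriga, so Hiroshi controls Auriga.
Neither Hiroshi nor any entity Hiroshi controls holds any voting interest in Kestrel.
So before the transaction, Hiroshi does not control Kestrel.
After the purchase, Hiroshi holds 67% of Kestrel directly, and Basalt's stake falls to 33%.
Hiroshi holds 67% of Kestrel, so Hiroshi controls Kestrel.
Hiroshi did not control Kestrel before and does after, so the clause is triggered.

Yes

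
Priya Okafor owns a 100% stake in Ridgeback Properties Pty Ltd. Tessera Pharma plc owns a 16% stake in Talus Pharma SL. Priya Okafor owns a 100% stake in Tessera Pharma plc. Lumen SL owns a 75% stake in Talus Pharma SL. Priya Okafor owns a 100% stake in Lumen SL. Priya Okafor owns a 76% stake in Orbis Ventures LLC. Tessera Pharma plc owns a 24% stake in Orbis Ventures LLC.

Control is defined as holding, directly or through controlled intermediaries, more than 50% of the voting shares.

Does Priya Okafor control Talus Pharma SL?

Priya holds 100% of Lumen, so Priya controls Lumen.
Priya holds 100% of Tessera, so Priya controls Tessera.
Lumen and Tessera together hold 75% + 16% = 91% of Talus, so Priya controls Talus.

Yes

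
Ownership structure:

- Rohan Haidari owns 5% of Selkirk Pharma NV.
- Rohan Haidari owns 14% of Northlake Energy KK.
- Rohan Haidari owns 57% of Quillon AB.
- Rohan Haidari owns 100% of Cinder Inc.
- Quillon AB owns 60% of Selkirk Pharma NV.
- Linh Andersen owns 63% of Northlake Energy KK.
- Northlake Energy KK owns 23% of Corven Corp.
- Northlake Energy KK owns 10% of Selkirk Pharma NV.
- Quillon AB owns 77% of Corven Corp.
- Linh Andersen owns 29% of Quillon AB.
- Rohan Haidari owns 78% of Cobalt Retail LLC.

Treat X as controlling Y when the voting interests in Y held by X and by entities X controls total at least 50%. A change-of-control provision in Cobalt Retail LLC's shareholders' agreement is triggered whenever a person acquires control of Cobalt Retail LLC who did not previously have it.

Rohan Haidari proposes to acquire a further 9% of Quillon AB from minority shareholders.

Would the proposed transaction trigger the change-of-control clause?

No

The purchase changes only Rohan's holdings, so Rohan is the only person who could newly come to control Cobalt.
Rohan holds 78% of Cobalt, so Rohan controls Cobalt.
So Rohan already controls Cobalt before the transaction.
After the purchase, Rohan's direct stake in Quillon rises to 57% + 9% = 66%.
Rohan controlled Cobalt already, so this is not a new person acquiring control; every other person's position is unchanged or reduced.
No new person acquires control, so the clause is not triggered.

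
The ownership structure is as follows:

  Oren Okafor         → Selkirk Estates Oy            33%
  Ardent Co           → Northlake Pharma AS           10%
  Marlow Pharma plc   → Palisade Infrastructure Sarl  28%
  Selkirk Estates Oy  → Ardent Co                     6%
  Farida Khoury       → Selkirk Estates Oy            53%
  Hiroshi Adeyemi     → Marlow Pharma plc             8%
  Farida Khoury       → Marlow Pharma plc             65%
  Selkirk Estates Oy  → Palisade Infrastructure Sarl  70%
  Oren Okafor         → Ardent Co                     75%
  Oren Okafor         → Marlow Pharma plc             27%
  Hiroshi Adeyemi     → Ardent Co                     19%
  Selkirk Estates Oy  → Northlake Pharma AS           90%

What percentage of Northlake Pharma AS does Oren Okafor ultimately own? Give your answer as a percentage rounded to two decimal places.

37.40%

Oren reaches Northlake along 3 paths.
Via Selkirk: 33% × 90% = 29.7%.
Via Selkirk → Ardent: 33% × 6% × 10% = 0.198%.
Via Ardent: 75% × 10% = 7.5%.
Total: 29.7% + 0.198% + 7.5% = 37.398%.
Rounded: 37.40%.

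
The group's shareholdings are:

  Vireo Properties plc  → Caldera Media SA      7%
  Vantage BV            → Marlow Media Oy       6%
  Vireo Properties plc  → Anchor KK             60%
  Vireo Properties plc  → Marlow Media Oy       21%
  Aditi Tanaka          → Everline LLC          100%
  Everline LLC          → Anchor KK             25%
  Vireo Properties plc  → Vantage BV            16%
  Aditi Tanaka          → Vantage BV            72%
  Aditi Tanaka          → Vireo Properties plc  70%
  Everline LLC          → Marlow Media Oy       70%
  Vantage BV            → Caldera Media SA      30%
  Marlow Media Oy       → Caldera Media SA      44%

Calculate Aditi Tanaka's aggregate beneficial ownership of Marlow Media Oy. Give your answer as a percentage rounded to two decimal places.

89.69%

Aditi reaches Marlow along 4 paths.
Via Everline: 100% × 70% = 70%.
Via Vireo: 70% × 21% = 14.7%.
Via Vireo → Vantage: 70% × 16% × 6% = 0.672%.
Via Vantage: 72% × 6% = 4.32%.
Total: 70% + 14.7% + 0.672% + 4.32% = 89.692%.
Rounded: 89.69%.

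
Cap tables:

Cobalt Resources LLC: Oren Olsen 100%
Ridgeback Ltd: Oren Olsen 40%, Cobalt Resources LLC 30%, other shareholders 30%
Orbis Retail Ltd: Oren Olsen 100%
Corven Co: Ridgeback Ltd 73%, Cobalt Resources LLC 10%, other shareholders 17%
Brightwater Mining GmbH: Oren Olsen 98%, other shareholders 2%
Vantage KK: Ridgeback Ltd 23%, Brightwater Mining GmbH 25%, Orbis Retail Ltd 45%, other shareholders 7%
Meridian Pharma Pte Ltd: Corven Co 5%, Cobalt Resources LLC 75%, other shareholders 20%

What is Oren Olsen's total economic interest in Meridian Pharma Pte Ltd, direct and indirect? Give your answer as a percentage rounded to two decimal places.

78.06%

Oren reaches Meridian along 4 paths.
Via Ridgeback → Corven: 40% × 73% × 5% = 1.46%.
Via Cobalt → Ridgeback → Corven: 100% × 30% × 73% × 5% = 1.095%.
Via Cobalt → Corven: 100% × 10% × 5% = 0.5%.
Via Cobalt: 100% × 75% = 75%.
Total: 1.46% + 1.095% + 0.5% + 75% = 78.055%.
Rounded: 78.06%.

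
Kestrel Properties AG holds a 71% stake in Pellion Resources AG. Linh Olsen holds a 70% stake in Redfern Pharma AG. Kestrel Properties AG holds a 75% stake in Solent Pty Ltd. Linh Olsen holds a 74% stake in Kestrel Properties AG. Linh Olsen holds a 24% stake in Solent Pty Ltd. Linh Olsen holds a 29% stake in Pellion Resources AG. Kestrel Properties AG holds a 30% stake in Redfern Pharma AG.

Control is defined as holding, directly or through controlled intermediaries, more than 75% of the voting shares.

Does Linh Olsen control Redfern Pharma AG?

No

Linh's largest direct stake is 74% in Kestrel, which does not meet the threshold, so Linh controls no company.
In Redfern, Linh's side holds only 70%, not > 75%.
So Linh does not control Redfern.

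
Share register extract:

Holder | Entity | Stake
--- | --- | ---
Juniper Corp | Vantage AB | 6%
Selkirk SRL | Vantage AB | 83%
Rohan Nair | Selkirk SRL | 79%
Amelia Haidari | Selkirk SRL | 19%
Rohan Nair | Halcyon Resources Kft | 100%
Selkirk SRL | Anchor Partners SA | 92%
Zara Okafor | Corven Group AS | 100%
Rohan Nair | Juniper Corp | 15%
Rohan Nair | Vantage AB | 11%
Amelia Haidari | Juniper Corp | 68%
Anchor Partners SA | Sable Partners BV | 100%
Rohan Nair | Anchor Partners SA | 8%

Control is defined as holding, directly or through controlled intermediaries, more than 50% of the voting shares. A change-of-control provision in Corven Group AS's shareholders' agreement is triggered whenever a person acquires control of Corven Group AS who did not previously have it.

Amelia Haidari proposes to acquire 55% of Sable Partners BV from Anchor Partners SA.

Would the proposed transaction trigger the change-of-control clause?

The purchase adds only to Amelia's holdings (Anchor's stake shrinks), so Amelia is the only person who could newly come to control Corven.
Amelia holds 68% of Juniper, so Amelia controls Juniper.
Neither Amelia nor any entity Amelia controls holds any voting interest in Corven.
So before the transaction, Amelia does not control Corven.
After the purchase, Amelia holds 55% of Sable directly, and Anchor's stake falls to 45%.
Amelia holds 55% of Sable, so Amelia controls Sable.
After the transaction, neither Amelia nor any entity Amelia controls holds a voting interest in Corven, so Amelia still does not control it.
No new person acquires control, so the clause is not triggered.

No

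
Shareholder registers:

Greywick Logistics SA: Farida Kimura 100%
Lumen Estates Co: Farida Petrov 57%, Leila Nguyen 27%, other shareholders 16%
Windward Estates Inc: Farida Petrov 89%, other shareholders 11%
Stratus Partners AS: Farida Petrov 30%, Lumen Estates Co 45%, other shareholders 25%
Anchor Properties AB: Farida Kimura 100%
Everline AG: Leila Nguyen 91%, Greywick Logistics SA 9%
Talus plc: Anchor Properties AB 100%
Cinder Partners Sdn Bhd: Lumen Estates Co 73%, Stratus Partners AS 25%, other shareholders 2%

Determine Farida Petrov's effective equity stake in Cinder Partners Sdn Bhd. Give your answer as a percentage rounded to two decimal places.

55.52%

Farida Petrov reaches Cinder along 3 paths.
Via Lumen: 57% × 73% = 41.61%.
Via Stratus: 30% × 25% = 7.5%.
Via Lumen → Stratus: 57% × 45% × 25% = 6.4125%.
Total: 41.61% + 7.5% + 6.4125% = 55.5225%.
Rounded: 55.52%.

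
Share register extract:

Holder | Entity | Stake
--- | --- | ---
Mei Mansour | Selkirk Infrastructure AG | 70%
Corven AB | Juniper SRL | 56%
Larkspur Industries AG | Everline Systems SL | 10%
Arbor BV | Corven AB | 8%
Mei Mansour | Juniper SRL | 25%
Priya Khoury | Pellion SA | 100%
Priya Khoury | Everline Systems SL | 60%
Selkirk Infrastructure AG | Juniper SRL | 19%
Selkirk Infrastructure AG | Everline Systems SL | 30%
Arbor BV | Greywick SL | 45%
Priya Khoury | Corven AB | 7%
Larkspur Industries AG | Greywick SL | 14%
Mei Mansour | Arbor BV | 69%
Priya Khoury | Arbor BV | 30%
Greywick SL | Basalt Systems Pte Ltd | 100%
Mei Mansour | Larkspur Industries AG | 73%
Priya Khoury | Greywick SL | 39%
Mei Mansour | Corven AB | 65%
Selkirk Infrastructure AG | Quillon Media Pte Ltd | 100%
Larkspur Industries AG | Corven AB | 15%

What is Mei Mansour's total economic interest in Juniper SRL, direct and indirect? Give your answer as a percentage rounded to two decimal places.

Mei reaches Juniper along 5 paths.
Direct stake: 25% = 25%.
Via Selkirk: 70% × 19% = 13.3%.
Via Larkspur → Corven: 73% × 15% × 56% = 6.132%.
Via Arbor → Corven: 69% × 8% × 56% = 3.0912%.
Via Corven: 65% × 56% = 36.4%.
Total: 25% + 13.3% + 6.132% + 3.0912% + 36.4% = 83.9232%.
Rounded: 83.92%.

83.92%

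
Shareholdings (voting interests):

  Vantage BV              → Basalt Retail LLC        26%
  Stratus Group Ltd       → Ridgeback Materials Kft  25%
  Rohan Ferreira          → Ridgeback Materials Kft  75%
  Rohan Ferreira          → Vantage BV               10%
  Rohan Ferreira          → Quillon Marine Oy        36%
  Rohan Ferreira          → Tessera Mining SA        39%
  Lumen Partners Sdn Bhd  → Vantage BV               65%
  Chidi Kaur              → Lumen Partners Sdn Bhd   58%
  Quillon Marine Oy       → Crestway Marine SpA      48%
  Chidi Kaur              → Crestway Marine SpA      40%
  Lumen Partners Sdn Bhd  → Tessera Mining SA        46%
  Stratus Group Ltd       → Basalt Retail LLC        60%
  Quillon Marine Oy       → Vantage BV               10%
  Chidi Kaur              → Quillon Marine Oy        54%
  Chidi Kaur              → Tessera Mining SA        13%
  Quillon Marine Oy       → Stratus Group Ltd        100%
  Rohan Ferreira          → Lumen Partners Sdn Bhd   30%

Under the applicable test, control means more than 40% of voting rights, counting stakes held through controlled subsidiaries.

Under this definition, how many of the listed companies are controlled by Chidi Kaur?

7

Chidi holds 58% of Lumen, so Chidi controls Lumen.
Chidi holds 54% of Quillon, so Chidi controls Quillon.
Lumen and Quillon together hold 65% + 10% = 75% of Vantage, so Chidi controls Vantage.
Quillon holds 100% of Stratus, so Chidi controls Stratus.
Quillon and Chidi together hold 48% + 40% = 88% of Crestway, so Chidi controls Crestway.
Vantage and Stratus together hold 26% + 60% = 86% of Basalt, so Chidi controls Basalt.
Chidi and Lumen together hold 13% + 46% = 59% of Tessera, so Chidi controls Tessera.
No other company's threshold is met.
Chidi controls 7 companies.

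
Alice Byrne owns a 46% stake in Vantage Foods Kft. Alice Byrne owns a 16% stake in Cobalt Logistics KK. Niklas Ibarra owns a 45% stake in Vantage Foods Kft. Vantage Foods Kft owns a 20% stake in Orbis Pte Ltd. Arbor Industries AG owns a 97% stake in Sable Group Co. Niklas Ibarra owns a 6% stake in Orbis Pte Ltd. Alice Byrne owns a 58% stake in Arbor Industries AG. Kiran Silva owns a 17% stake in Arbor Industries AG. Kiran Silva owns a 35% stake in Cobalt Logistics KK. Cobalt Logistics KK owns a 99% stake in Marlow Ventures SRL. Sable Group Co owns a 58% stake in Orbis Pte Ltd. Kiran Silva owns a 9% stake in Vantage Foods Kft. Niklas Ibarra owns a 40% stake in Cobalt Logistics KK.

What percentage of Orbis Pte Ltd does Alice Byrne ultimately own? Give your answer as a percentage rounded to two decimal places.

41.83%

Alice reaches Orbis along 2 paths.
Via Arbor → Sable: 58% × 97% × 58% = 32.6308%.
Via Vantage: 46% × 20% = 9.2%.
Total: 32.6308% + 9.2% = 41.8308%.
Rounded: 41.83%.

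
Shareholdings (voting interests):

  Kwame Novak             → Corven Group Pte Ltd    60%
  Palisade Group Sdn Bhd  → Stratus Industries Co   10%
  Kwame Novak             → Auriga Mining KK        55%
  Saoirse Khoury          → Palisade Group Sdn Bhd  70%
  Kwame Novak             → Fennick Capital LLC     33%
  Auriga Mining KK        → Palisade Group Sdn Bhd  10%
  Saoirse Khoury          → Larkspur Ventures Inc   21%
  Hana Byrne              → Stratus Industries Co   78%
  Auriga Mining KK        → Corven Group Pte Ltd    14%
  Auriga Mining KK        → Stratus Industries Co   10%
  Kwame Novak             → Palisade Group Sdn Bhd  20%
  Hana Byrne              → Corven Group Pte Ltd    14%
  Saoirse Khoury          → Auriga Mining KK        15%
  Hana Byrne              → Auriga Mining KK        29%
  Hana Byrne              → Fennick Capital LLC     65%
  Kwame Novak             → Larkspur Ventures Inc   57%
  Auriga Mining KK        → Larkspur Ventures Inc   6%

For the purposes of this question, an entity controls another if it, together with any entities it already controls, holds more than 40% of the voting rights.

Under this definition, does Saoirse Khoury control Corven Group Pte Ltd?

Saoirse holds 70% of Palisade, so Saoirse controls Palisade.
Neither Saoirse nor any entity Saoirse controls holds any voting interest in Corven.
So Saoirse does not control Corven.

No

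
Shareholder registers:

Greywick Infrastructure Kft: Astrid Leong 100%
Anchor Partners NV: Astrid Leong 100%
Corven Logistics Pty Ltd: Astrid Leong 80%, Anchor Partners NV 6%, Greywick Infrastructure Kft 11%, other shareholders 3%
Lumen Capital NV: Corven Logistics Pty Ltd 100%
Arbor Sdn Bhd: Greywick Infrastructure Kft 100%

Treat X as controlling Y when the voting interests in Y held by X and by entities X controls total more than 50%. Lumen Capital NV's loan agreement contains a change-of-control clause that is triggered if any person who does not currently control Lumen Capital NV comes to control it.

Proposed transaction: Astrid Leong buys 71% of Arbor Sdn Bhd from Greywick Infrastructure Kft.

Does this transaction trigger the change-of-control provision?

No

The purchase adds only to Astrid's holdings (Greywick's stake shrinks), so Astrid is the only person who could newly come to control Lumen.
Astrid holds 100% of Greywick, so Astrid controls Greywick.
Astrid holds 100% of Anchor, so Astrid controls Anchor.
Astrid and Anchor and Greywick together hold 80% + 6% + 11% = 97% of Corven, so Astrid controls Corven.
Corven holds 100% of Lumen, so Astrid controls Lumen.
So Astrid already controls Lumen before the transaction.
After the purchase, Astrid holds 71% of Arbor directly, and Greywick's stake falls to 29%.
Astrid controlled Lumen already, so this is not a new person acquiring control; every other person's position is unchanged or reduced.
No new person acquires control, so the clause is not triggered.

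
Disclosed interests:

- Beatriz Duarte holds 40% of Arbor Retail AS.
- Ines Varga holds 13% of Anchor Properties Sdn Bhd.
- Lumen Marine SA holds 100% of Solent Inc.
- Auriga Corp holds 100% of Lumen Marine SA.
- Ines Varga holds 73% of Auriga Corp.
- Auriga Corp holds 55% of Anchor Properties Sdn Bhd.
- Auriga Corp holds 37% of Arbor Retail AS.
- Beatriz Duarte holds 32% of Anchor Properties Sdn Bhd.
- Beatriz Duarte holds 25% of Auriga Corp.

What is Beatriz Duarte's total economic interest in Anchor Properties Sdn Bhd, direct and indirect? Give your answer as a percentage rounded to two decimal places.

45.75%

Beatriz reaches Anchor along 2 paths.
Direct stake: 32% = 32%.
Via Auriga: 25% × 55% = 13.75%.
Total: 32% + 13.75% = 45.75%.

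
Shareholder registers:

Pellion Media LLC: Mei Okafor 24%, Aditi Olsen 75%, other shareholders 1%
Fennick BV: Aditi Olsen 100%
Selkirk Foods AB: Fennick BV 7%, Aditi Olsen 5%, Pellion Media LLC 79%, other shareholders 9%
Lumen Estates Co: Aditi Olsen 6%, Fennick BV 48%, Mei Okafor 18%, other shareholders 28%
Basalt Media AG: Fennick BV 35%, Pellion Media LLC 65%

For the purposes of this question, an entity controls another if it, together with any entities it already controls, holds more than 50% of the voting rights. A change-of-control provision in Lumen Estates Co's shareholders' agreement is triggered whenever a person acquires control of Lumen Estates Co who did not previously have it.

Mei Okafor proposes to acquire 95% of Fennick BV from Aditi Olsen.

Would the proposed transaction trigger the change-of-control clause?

The purchase adds only to Mei's holdings (Aditi's stake shrinks), so Mei is the only person who could newly come to control Lumen.
Mei's largest direct stake is 24% in Pellion, which does not meet the threshold, so Mei controls no company.
In Lumen, Mei's side holds only 18%, not > 50%.
So before the transaction, Mei does not control Lumen.
After the purchase, Mei holds 95% of Fennick directly, and Aditi's stake falls to 5%.
Mei holds 95% of Fennick, so Mei controls Fennick.
Fennick and Mei together hold 48% + 18% = 66% of Lumen, so Mei controls Lumen.
Mei did not control Lumen before and does after, so the clause is triggered.

Yes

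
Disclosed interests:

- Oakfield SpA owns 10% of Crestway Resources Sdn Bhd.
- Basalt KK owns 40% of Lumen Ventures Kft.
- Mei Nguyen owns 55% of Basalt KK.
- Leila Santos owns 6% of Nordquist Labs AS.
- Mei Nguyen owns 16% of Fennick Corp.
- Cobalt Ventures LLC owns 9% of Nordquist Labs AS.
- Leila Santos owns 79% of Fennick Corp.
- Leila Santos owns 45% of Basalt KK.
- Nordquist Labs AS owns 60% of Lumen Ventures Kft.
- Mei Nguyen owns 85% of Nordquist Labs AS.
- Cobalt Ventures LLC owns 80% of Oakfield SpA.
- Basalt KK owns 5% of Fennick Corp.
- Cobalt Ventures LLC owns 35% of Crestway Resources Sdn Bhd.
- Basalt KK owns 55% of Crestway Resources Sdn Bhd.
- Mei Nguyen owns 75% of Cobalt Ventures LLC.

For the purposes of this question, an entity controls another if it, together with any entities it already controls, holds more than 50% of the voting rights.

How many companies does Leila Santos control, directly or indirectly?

1

Leila holds 79% of Fennick, so Leila controls Fennick.
No other company's threshold is met.
Leila controls 1 company.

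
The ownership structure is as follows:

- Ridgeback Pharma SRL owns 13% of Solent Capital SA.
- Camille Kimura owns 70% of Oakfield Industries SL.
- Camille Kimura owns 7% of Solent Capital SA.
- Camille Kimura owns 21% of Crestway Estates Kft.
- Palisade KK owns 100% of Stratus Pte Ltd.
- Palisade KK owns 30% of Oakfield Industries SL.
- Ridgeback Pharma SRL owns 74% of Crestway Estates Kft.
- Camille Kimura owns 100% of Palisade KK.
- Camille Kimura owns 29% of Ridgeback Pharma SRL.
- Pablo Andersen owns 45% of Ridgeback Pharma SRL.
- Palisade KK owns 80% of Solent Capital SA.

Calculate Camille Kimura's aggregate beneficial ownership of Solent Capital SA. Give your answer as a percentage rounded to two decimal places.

90.77%

Camille reaches Solent along 3 paths.
Via Palisade: 100% × 80% = 80%.
Direct stake: 7% = 7%.
Via Ridgeback: 29% × 13% = 3.77%.
Total: 80% + 7% + 3.77% = 90.77%.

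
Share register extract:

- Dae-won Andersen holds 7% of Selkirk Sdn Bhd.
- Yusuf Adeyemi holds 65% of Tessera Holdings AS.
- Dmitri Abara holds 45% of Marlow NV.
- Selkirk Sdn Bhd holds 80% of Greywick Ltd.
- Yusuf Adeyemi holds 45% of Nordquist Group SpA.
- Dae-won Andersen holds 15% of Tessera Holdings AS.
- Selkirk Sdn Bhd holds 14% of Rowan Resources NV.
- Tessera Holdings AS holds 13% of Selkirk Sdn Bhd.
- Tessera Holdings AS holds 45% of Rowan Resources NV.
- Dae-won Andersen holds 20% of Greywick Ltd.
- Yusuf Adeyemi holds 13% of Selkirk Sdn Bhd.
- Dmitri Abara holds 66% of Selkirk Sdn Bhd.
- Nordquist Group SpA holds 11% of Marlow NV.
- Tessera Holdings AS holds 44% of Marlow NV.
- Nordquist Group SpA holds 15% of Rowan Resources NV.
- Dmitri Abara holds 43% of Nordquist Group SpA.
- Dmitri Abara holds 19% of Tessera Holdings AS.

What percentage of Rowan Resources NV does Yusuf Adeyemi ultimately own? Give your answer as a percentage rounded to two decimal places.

39.00%

Yusuf reaches Rowan along 4 paths.
Via Tessera: 65% × 45% = 29.25%.
Via Tessera → Selkirk: 65% × 13% × 14% = 1.183%.
Via Selkirk: 13% × 14% = 1.82%.
Via Nordquist: 45% × 15% = 6.75%.
Total: 29.25% + 1.183% + 1.82% + 6.75% = 39.003%.
Rounded: 39.00%.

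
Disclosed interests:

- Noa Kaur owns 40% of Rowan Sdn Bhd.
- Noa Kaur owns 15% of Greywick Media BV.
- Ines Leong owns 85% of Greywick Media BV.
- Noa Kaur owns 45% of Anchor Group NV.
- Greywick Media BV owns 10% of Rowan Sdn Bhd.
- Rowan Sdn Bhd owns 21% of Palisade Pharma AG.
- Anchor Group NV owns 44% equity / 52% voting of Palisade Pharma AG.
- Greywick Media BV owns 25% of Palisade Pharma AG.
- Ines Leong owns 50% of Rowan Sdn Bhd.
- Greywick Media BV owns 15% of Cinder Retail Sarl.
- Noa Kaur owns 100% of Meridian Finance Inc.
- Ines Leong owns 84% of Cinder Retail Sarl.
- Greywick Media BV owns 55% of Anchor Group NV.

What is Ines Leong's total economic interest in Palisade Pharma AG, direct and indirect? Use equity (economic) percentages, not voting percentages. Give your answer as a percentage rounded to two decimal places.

Ines reaches Palisade along 4 paths.
Via Greywick: 85% × 25% = 21.25%.
Via Greywick → Anchor: 85% × 55% × 44% = 20.57%.
Via Greywick → Rowan: 85% × 10% × 21% = 1.785%.
Via Rowan: 50% × 21% = 10.5%.
Total: 21.25% + 20.57% + 1.785% + 10.5% = 54.105%.
Rounded: 54.11%.

54.11%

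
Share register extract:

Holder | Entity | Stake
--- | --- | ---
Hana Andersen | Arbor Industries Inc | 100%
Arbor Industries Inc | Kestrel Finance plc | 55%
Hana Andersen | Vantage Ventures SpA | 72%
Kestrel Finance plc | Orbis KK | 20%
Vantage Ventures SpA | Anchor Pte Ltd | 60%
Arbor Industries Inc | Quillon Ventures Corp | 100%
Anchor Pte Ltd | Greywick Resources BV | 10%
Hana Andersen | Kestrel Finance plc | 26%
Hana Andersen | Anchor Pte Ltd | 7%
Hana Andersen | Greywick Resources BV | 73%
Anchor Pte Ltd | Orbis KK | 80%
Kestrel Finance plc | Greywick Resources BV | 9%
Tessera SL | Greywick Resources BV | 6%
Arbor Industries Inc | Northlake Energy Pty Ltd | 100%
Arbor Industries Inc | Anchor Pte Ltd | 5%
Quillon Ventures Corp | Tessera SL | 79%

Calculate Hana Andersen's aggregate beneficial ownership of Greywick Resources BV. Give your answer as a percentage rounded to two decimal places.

90.55%

Hana reaches Greywick along 7 paths.
Via Arbor → Anchor: 100% × 5% × 10% = 0.5%.
Via Anchor: 7% × 10% = 0.7%.
Via Vantage → Anchor: 72% × 60% × 10% = 4.32%.
Via Kestrel: 26% × 9% = 2.34%.
Via Arbor → Kestrel: 100% × 55% × 9% = 4.95%.
Direct stake: 73% = 73%.
Via Arbor → Quillon → Tessera: 100% × 100% × 79% × 6% = 4.74%.
Total: 0.5% + 0.7% + 4.32% + 2.34% + 4.95% + 73% + 4.74% = 90.55%.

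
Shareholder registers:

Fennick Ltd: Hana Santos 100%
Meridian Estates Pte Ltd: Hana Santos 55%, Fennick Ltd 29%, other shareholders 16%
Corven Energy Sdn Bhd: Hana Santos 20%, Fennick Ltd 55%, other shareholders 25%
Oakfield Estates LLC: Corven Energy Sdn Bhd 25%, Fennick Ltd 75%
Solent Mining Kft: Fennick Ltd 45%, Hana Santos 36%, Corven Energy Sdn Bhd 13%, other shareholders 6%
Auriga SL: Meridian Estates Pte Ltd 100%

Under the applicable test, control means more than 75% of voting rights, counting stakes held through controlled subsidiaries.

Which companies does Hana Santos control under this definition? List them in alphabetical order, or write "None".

Hana holds 100% of Fennick, so Hana controls Fennick.
Hana and Fennick together hold 55% + 29% = 84% of Meridian, so Hana controls Meridian.
Fennick and Hana together hold 45% + 36% = 81% of Solent, so Hana controls Solent.
Meridian holds 100% of Auriga, so Hana controls Auriga.
No other company's threshold is met.

Auriga SL, Fennick Ltd, Meridian Estates Pte Ltd, Solent Mining Kft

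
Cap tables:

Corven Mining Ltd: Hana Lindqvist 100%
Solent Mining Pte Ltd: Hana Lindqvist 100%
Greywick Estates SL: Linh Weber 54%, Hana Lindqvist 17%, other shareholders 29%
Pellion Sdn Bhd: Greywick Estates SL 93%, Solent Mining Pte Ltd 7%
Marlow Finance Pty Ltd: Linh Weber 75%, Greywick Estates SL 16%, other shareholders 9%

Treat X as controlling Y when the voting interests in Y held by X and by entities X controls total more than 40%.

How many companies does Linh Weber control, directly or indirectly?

3

Linh holds 54% of Greywick, so Linh controls Greywick.
Greywick holds 93% of Pellion, so Linh controls Pellion.
Linh and Greywick together hold 75% + 16% = 91% of Marlow, so Linh controls Marlow.
No other company's threshold is met.
Linh controls 3 companies.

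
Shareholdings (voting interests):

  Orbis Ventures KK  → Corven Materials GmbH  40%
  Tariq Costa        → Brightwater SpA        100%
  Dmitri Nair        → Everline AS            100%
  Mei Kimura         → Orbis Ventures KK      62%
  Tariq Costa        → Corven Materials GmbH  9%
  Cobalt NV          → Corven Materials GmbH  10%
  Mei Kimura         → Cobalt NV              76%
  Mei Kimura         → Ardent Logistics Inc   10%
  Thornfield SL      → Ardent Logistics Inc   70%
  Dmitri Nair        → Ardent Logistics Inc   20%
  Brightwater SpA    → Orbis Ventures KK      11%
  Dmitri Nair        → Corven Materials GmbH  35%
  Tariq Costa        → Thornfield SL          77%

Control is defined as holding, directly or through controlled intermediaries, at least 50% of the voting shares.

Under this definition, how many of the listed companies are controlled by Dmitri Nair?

1

Dmitri holds 100% of Everline, so Dmitri controls Everline.
No other company's threshold is met.
Dmitri controls 1 company.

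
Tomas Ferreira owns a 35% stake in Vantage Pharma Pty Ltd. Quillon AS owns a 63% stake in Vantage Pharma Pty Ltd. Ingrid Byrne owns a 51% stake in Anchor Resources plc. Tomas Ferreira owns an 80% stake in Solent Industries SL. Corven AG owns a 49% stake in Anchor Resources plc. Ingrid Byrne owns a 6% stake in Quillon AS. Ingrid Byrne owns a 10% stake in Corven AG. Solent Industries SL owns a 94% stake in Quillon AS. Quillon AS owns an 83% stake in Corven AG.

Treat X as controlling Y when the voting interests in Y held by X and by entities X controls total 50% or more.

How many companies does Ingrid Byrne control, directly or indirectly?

1

Ingrid holds 51% of Anchor, so Ingrid controls Anchor.
No other company's threshold is met.
Ingrid controls 1 company.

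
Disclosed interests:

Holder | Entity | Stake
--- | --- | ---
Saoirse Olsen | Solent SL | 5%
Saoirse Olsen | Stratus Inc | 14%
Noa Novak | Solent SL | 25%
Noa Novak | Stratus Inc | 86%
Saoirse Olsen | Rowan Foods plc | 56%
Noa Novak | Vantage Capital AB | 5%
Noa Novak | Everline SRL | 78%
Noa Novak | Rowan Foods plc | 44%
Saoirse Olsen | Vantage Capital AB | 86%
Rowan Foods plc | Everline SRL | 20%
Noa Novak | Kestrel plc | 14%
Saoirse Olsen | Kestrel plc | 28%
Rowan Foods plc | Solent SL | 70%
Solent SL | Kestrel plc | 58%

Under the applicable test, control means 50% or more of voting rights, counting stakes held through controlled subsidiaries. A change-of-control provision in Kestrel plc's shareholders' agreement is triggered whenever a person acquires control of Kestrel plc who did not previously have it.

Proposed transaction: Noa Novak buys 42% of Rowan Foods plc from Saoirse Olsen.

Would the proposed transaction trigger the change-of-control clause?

Yes

The purchase adds only to Noa's holdings (Saoirse's stake shrinks), so Noa is the only person who could newly come to control Kestrel.
Noa holds 86% of Stratus, so Noa controls Stratus.
Noa holds 78% of Everline, so Noa controls Everline.
In Kestrel, Noa's side holds only 14%, not ≥ 50%.
So before the transaction, Noa does not control Kestrel.
After the purchase, Noa's direct stake in Rowan rises to 44% + 42% = 86%, and Saoirse's stake falls to 14%.
Noa holds 86% of Rowan, so Noa controls Rowan.
Rowan and Noa together hold 70% + 25% = 95% of Solent, so Noa controls Solent.
Solent and Noa together hold 58% + 14% = 72% of Kestrel, so Noa controls Kestrel.
Noa did not control Kestrel before and does after, so the clause is triggered.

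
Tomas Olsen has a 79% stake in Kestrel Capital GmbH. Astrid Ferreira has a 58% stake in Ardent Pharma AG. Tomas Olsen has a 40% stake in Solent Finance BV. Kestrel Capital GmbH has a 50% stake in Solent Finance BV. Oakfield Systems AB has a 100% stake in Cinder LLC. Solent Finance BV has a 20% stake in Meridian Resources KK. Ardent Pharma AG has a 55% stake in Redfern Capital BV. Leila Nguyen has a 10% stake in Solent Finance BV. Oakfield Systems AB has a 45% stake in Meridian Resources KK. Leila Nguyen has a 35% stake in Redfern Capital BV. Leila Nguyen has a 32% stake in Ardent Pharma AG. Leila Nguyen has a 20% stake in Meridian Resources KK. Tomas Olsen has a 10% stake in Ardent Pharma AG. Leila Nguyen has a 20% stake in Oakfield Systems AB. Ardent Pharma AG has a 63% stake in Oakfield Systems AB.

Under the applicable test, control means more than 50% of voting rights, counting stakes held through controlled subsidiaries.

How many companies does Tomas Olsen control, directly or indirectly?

Tomas holds 79% of Kestrel, so Tomas controls Kestrel.
Kestrel and Tomas together hold 50% + 40% = 90% of Solent, so Tomas controls Solent.
No other company's threshold is met.
Tomas controls 2 companies.

2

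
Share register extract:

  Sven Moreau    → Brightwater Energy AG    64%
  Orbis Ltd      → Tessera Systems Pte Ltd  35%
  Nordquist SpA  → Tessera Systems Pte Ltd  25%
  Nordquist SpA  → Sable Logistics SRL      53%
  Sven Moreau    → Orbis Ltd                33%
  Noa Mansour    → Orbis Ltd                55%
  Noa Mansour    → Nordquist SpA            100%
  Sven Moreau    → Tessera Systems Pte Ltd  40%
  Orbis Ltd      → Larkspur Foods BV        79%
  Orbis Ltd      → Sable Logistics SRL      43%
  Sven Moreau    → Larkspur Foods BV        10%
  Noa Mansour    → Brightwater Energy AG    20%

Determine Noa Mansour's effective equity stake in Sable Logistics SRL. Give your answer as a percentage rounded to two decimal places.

76.65%

Noa reaches Sable along 2 paths.
Via Orbis: 55% × 43% = 23.65%.
Via Nordquist: 100% × 53% = 53%.
Total: 23.65% + 53% = 76.65%.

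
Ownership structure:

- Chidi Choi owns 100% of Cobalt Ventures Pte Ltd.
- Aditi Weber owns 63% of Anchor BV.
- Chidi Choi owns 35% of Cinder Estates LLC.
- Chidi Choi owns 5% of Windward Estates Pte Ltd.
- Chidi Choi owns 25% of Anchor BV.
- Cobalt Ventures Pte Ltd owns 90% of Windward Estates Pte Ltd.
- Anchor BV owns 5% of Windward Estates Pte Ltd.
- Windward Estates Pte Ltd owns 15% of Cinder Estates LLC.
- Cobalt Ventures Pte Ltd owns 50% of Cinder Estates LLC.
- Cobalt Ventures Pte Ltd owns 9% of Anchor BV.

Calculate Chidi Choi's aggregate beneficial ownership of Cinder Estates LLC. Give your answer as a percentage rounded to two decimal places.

Chidi reaches Cinder along 6 paths.
Direct stake: 35% = 35%.
Via Cobalt: 100% × 50% = 50%.
Via Windward: 5% × 15% = 0.75%.
Via Cobalt → Windward: 100% × 90% × 15% = 13.5%.
Via Anchor → Windward: 25% × 5% × 15% = 0.1875%.
Via Cobalt → Anchor → Windward: 100% × 9% × 5% × 15% = 0.0675%.
Total: 35% + 50% + 0.75% + 13.5% + 0.1875% + 0.0675% = 99.505%.
Rounded: 99.51%.

99.51%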